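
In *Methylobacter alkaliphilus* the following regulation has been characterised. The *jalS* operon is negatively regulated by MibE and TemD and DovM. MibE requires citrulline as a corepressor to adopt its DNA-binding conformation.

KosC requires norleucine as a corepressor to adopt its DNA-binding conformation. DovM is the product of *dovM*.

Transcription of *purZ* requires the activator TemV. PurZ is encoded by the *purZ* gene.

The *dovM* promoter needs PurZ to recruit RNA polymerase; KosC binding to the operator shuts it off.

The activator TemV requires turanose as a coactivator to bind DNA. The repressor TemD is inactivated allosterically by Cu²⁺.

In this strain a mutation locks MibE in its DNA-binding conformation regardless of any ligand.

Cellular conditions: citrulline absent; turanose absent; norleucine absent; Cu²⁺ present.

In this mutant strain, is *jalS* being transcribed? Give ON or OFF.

MibE is constitutively active in this strain.
Cu²⁺ is present, so TemD is inactive.
Norleucine is absent, so KosC is inactive.
Turanose is absent, so TemV is inactive.
Required activator TemV is absent, so *purZ* is not transcribed.
So PurZ is not produced.
Required activator PurZ is absent, so *dovM* is not transcribed.
So DovM is not produced.
With repressor MibE bound, *jalS* is not transcribed.

OFF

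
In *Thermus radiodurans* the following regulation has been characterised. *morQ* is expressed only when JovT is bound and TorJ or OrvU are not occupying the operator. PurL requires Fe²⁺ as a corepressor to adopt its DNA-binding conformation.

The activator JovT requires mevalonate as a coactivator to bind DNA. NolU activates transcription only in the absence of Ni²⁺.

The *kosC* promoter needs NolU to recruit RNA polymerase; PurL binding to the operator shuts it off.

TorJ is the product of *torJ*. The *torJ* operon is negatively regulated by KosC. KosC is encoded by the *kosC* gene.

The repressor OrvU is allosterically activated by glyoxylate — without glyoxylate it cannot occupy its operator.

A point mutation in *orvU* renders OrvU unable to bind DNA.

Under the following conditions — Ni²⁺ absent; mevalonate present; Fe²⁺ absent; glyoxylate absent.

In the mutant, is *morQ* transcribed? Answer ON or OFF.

Fe²⁺ is absent, so PurL is inactive.
Ni²⁺ is absent, so NolU is active.
No repressor is bound and NolU is active, so *kosC* is transcribed.
So KosC is produced and active.
With repressor KosC bound, *torJ* is not transcribed.
So TorJ is not produced.
Mevalonate is present, so JovT is active.
OrvU is non-functional in this strain, so it has no effect.
No repressor is bound and JovT is active, so *morQ* is transcribed.

ON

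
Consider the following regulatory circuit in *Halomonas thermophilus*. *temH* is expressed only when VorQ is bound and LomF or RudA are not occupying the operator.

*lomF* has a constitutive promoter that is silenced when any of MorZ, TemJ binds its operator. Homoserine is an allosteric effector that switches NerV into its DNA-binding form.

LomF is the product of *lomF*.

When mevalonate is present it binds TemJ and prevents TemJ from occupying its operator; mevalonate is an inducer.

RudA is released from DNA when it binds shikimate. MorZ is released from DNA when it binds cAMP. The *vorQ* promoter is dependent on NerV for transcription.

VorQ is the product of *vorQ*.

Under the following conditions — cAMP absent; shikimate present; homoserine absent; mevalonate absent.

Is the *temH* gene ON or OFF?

cAMP is absent, so MorZ is active.
Mevalonate is absent, so TemJ is active.
With repressor MorZ bound, *lomF* is not transcribed.
So LomF is not produced.
Homoserine is absent, so NerV is inactive.
Required activator NerV is absent, so *vorQ* is not transcribed.
So VorQ is not produced.
Shikimate is present, so RudA is inactive.
Required activator VorQ is absent, so *temH* is not transcribed.

OFF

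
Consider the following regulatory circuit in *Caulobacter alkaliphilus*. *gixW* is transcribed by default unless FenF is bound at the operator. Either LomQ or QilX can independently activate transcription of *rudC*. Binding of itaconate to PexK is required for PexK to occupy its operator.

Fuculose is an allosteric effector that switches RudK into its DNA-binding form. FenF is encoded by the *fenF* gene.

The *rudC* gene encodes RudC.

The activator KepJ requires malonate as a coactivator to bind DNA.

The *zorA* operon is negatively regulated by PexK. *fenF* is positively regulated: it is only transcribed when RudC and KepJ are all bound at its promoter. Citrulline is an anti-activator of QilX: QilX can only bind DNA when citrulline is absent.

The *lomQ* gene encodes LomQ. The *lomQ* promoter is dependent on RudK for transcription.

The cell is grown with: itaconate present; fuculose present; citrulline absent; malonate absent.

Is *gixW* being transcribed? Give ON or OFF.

Fuculose is present, so RudK is active.
No repressor is bound and RudK is active, so *lomQ* is transcribed.
So LomQ is produced and active.
Citrulline is absent, so QilX is active.
Activator LomQ is present, so *rudC* is transcribed.
So RudC is produced and active.
Malonate is absent, so KepJ is inactive.
Required activator KepJ is absent, so *fenF* is not transcribed.
So FenF is not produced.
With no repressor bound, *gixW* is transcribed.

ON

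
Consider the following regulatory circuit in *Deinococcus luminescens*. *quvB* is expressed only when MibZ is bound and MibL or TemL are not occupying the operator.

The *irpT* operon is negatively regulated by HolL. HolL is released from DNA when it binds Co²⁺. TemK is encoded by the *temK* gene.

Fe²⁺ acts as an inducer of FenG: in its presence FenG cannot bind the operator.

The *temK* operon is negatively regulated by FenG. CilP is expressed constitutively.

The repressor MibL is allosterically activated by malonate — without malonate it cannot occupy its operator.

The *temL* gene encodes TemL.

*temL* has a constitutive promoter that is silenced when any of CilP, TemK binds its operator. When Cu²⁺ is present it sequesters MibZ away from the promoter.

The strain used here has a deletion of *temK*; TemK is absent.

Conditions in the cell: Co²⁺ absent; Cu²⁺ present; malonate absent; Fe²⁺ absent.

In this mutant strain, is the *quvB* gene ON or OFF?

OFF

Cu²⁺ is present, so MibZ is inactive.
Malonate is absent, so MibL is inactive.
CilP is produced constitutively and is active.
TemK is non-functional in this strain, so it has no effect.
With repressor CilP bound, *temL* is not transcribed.
So TemL is not produced.
Required activator MibZ is absent, so *quvB* is not transcribed.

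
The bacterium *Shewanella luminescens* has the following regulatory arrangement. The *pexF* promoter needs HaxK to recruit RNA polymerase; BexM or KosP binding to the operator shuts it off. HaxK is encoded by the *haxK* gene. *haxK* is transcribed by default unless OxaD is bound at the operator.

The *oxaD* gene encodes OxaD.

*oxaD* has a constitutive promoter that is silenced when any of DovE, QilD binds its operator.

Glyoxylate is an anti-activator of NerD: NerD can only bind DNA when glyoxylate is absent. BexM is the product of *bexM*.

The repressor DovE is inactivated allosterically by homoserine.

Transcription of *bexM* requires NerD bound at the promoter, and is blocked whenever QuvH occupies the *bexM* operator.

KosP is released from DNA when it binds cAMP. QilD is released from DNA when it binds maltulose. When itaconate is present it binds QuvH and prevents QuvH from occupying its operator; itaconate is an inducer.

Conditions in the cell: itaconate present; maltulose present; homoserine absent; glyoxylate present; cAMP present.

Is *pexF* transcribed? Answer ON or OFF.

Homoserine is absent, so DovE is active.
Maltulose is present, so QilD is inactive.
With repressor DovE bound, *oxaD* is not transcribed.
So OxaD is not produced.
With no repressor bound, *haxK* is transcribed.
So HaxK is produced and active.
Glyoxylate is present, so NerD is inactive.
Itaconate is present, so QuvH is inactive.
Required activator NerD is absent, so *bexM* is not transcribed.
So BexM is not produced.
cAMP is present, so KosP is inactive.
No repressor is bound and HaxK is active, so *pexF* is transcribed.

ON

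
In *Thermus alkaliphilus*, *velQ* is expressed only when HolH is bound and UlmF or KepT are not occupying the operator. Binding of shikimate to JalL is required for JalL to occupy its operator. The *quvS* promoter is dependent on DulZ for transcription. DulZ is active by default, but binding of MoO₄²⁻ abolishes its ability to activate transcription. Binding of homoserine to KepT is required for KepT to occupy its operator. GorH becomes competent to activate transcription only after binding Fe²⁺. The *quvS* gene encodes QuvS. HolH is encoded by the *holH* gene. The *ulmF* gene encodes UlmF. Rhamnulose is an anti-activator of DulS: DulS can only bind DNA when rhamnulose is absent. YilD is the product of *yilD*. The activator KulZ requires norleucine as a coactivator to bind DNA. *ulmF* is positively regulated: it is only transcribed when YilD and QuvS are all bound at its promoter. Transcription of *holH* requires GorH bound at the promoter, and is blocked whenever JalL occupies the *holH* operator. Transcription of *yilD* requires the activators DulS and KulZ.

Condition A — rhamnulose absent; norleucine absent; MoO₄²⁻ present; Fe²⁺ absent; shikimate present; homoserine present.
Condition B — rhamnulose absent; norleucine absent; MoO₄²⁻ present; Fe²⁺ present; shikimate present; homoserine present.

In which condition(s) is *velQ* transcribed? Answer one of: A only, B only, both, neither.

neither

Condition A:
Rhamnulose is absent, so DulS is active.
Norleucine is absent, so KulZ is inactive.
Required activator KulZ is absent, so *yilD* is not transcribed.
So YilD is not produced.
MoO₄²⁻ is present, so DulZ is inactive.
Required activator DulZ is absent, so *quvS* is not transcribed.
So QuvS is not produced.
Required activator YilD is absent, so *ulmF* is not transcribed.
So UlmF is not produced.
Fe²⁺ is absent, so GorH is inactive.
Shikimate is present, so JalL is active.
With repressor JalL bound, *holH* is not transcribed.
So HolH is not produced.
Homoserine is present, so KepT is active.
With repressor KepT bound, *velQ* is not transcribed.
→ *velQ* is OFF in A.
Condition B:
Rhamnulose is absent, so DulS is active.
Norleucine is absent, so KulZ is inactive.
Required activator KulZ is absent, so *yilD* is not transcribed.
So YilD is not produced.
MoO₄²⁻ is present, so DulZ is inactive.
Required activator DulZ is absent, so *quvS* is not transcribed.
So QuvS is not produced.
Required activator YilD is absent, so *ulmF* is not transcribed.
So UlmF is not produced.
Fe²⁺ is present, so GorH is active.
Shikimate is present, so JalL is active.
With repressor JalL bound, *holH* is not transcribed.
So HolH is not produced.
Homoserine is present, so KepT is active.
With repressor KepT bound, *velQ* is not transcribed.
→ *velQ* is OFF in B.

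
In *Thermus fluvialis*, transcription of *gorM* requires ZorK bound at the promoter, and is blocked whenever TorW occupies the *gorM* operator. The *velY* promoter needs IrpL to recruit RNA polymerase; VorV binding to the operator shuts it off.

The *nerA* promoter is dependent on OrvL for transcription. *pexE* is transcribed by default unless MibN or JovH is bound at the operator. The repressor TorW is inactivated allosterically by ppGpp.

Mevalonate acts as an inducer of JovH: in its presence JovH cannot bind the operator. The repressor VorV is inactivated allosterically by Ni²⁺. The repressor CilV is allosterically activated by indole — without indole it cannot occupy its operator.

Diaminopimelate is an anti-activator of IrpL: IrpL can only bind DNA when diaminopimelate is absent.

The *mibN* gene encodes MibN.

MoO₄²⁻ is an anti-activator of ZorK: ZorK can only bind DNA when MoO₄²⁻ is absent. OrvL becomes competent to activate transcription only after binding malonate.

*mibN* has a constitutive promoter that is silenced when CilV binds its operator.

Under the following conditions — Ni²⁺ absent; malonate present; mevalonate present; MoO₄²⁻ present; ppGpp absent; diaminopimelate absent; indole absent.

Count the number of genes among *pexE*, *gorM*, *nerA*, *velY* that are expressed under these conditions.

Indole is absent, so CilV is inactive.
With no repressor bound, *mibN* is transcribed.
So MibN is produced and active.
Mevalonate is present, so JovH is inactive.
With repressor MibN bound, *pexE* is not transcribed.
→ *pexE* is OFF.
MoO₄²⁻ is present, so ZorK is inactive.
ppGpp is absent, so TorW is active.
With repressor TorW bound, *gorM* is not transcribed.
→ *gorM* is OFF.
Malonate is present, so OrvL is active.
No repressor is bound and OrvL is active, so *nerA* is transcribed.
→ *nerA* is ON.
Ni²⁺ is absent, so VorV is active.
Diaminopimelate is absent, so IrpL is active.
With repressor VorV bound, *velY* is not transcribed.
→ *velY* is OFF.
1 of the 4 genes is transcribed.

1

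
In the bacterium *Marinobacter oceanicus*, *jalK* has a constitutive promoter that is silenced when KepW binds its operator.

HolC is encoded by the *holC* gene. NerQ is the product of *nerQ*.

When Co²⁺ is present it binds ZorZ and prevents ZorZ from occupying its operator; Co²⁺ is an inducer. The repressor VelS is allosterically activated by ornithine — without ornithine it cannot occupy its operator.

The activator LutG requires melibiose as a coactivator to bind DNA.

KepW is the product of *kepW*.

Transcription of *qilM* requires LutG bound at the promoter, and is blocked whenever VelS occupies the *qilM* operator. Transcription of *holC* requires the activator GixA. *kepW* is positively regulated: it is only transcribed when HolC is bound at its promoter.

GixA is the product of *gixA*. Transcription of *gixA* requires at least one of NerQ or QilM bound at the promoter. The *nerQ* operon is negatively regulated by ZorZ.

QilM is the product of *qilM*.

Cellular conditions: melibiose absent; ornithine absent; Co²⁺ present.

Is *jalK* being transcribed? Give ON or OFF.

OFF

Co²⁺ is present, so ZorZ is inactive.
With no repressor bound, *nerQ* is transcribed.
So NerQ is produced and active.
Ornithine is absent, so VelS is inactive.
Melibiose is absent, so LutG is inactive.
Required activator LutG is absent, so *qilM* is not transcribed.
So QilM is not produced.
Activator NerQ is present, so *gixA* is transcribed.
So GixA is produced and active.
No repressor is bound and GixA is active, so *holC* is transcribed.
So HolC is produced and active.
No repressor is bound and HolC is active, so *kepW* is transcribed.
So KepW is produced and active.
With repressor KepW bound, *jalK* is not transcribed.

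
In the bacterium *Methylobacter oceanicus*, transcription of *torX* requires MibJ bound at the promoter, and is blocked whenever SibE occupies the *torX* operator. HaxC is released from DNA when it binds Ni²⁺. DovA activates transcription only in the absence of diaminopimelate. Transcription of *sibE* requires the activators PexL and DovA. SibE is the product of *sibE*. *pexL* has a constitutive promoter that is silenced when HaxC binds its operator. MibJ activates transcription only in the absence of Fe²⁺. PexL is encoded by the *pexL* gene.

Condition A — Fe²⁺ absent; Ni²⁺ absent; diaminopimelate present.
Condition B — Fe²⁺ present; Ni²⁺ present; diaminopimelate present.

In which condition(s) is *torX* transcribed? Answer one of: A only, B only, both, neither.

Condition A:
Fe²⁺ is absent, so MibJ is active.
Ni²⁺ is absent, so HaxC is active.
With repressor HaxC bound, *pexL* is not transcribed.
So PexL is not produced.
Diaminopimelate is present, so DovA is inactive.
Required activator PexL is absent, so *sibE* is not transcribed.
So SibE is not produced.
No repressor is bound and MibJ is active, so *torX* is transcribed.
→ *torX* is ON in A.
Condition B:
Fe²⁺ is present, so MibJ is inactive.
Ni²⁺ is present, so HaxC is inactive.
With no repressor bound, *pexL* is transcribed.
So PexL is produced and active.
Diaminopimelate is present, so DovA is inactive.
Required activator DovA is absent, so *sibE* is not transcribed.
So SibE is not produced.
Required activator MibJ is absent, so *torX* is not transcribed.
→ *torX* is OFF in B.

A only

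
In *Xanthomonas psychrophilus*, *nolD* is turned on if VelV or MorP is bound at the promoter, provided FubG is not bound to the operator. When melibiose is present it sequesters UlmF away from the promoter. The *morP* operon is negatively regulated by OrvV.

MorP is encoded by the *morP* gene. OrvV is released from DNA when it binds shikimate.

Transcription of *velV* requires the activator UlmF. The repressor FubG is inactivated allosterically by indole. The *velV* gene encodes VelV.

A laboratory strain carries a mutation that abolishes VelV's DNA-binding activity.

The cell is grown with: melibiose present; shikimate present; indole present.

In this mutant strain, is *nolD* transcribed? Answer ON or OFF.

Indole is present, so FubG is inactive.
VelV is non-functional in this strain, so it has no effect.
Shikimate is present, so OrvV is inactive.
With no repressor bound, *morP* is transcribed.
So MorP is produced and active.
Activator MorP is present, so *nolD* is transcribed.

ON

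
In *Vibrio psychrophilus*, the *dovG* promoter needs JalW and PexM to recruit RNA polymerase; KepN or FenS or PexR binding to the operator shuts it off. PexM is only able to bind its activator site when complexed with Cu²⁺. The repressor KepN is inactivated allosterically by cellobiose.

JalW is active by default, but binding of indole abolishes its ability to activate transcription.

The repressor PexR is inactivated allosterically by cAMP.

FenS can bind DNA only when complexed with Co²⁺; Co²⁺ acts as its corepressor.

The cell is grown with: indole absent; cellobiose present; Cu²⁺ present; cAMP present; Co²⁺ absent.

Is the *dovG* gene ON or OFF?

Cellobiose is present, so KepN is inactive.
Co²⁺ is absent, so FenS is inactive.
cAMP is present, so PexR is inactive.
Indole is absent, so JalW is active.
Cu²⁺ is present, so PexM is active.
No repressor is bound and JalW and PexM are active, so *dovG* is transcribed.

ON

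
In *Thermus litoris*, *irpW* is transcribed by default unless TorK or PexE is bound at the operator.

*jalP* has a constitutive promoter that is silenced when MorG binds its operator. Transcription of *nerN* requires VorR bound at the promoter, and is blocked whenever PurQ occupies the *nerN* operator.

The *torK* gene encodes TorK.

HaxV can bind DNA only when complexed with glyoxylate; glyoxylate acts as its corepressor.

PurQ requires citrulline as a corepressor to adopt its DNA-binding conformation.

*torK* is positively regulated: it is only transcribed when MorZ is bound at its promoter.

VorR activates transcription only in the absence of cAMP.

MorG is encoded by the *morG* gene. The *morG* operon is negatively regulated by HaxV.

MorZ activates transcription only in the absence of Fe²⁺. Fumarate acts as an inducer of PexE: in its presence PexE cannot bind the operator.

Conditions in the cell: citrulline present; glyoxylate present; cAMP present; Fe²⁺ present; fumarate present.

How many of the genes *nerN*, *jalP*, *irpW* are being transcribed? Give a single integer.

2

cAMP is present, so VorR is inactive.
Citrulline is present, so PurQ is active.
With repressor PurQ bound, *nerN* is not transcribed.
→ *nerN* is OFF.
Glyoxylate is present, so HaxV is active.
With repressor HaxV bound, *morG* is not transcribed.
So MorG is not produced.
With no repressor bound, *jalP* is transcribed.
→ *jalP* is ON.
Fe²⁺ is present, so MorZ is inactive.
Required activator MorZ is absent, so *torK* is not transcribed.
So TorK is not produced.
Fumarate is present, so PexE is inactive.
With no repressor bound, *irpW* is transcribed.
→ *irpW* is ON.
2 of the 3 genes are transcribed.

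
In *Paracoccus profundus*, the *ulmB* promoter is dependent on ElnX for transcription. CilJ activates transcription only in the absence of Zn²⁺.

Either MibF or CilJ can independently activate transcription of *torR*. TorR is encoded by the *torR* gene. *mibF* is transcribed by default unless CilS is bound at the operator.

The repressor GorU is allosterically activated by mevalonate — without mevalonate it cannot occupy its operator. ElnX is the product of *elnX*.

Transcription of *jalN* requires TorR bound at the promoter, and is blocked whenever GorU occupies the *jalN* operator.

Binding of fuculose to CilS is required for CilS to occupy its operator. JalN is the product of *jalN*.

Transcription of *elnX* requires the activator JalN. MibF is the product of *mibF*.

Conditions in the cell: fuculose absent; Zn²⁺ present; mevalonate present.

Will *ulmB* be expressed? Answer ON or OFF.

OFF

Fuculose is absent, so CilS is inactive.
With no repressor bound, *mibF* is transcribed.
So MibF is produced and active.
Zn²⁺ is present, so CilJ is inactive.
Activator MibF is present, so *torR* is transcribed.
So TorR is produced and active.
Mevalonate is present, so GorU is active.
With repressor GorU bound, *jalN* is not transcribed.
So JalN is not produced.
Required activator JalN is absent, so *elnX* is not transcribed.
So ElnX is not produced.
Required activator ElnX is absent, so *ulmB* is not transcribed.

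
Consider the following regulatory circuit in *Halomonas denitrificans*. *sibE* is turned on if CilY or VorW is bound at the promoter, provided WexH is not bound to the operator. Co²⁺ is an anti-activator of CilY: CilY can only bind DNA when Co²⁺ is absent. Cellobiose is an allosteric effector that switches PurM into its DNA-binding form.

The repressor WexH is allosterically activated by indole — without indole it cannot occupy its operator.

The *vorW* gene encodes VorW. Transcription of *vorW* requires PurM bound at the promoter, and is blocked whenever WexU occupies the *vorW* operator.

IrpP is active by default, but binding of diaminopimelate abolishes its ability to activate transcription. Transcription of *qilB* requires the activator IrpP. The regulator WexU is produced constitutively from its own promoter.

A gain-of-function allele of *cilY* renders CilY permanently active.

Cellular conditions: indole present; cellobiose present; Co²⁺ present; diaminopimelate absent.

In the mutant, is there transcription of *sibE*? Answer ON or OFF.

CilY is constitutively active in this strain.
Indole is present, so WexH is active.
Cellobiose is present, so PurM is active.
WexU is produced constitutively and is active.
With repressor WexU bound, *vorW* is not transcribed.
So VorW is not produced.
With repressor WexH bound, *sibE* is not transcribed.

OFF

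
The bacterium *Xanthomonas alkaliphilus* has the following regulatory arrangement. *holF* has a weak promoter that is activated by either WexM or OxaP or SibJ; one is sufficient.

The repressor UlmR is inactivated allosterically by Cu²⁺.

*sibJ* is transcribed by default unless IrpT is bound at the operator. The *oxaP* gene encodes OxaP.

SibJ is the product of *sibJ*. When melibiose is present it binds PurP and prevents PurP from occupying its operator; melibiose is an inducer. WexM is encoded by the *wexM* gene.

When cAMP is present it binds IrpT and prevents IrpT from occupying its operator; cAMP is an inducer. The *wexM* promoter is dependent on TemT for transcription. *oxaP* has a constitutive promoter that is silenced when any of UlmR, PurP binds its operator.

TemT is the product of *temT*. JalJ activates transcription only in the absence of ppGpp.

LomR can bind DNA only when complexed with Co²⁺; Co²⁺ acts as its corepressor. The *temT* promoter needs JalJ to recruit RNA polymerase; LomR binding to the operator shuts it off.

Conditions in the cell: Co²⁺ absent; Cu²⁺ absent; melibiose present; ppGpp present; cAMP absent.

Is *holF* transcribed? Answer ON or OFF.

OFF

Co²⁺ is absent, so LomR is inactive.
ppGpp is present, so JalJ is inactive.
Required activator JalJ is absent, so *temT* is not transcribed.
So TemT is not produced.
Required activator TemT is absent, so *wexM* is not transcribed.
So WexM is not produced.
Cu²⁺ is absent, so UlmR is active.
Melibiose is present, so PurP is inactive.
With repressor UlmR bound, *oxaP* is not transcribed.
So OxaP is not produced.
cAMP is absent, so IrpT is active.
With repressor IrpT bound, *sibJ* is not transcribed.
So SibJ is not produced.
No activator is available at the *holF* promoter, so *holF* is not transcribed.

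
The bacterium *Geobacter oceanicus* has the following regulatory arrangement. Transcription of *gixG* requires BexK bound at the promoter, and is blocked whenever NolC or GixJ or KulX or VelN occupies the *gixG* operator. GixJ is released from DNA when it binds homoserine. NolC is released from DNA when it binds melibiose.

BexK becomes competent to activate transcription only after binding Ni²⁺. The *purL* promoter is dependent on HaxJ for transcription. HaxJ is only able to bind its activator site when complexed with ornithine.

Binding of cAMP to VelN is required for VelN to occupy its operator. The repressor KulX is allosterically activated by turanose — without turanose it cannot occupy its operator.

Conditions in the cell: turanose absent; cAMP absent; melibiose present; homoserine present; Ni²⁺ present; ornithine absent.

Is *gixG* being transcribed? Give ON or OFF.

Melibiose is present, so NolC is inactive.
Homoserine is present, so GixJ is inactive.
Ni²⁺ is present, so BexK is active.
Turanose is absent, so KulX is inactive.
cAMP is absent, so VelN is inactive.
No repressor is bound and BexK is active, so *gixG* is transcribed.

ON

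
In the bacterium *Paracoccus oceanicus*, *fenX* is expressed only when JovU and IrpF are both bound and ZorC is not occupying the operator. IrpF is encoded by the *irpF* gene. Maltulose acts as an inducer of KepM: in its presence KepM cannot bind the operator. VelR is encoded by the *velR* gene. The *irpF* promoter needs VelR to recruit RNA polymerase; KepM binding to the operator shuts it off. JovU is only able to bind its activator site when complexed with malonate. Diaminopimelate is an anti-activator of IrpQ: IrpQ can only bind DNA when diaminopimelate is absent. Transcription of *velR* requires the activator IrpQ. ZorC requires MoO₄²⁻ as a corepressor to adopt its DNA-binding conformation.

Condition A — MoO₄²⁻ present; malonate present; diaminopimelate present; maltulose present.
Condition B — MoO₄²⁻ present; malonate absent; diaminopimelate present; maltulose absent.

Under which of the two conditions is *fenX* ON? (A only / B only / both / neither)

neither

Condition A:
MoO₄²⁻ is present, so ZorC is active.
Malonate is present, so JovU is active.
Diaminopimelate is present, so IrpQ is inactive.
Required activator IrpQ is absent, so *velR* is not transcribed.
So VelR is not produced.
Maltulose is present, so KepM is inactive.
Required activator VelR is absent, so *irpF* is not transcribed.
So IrpF is not produced.
With repressor ZorC bound, *fenX* is not transcribed.
→ *fenX* is OFF in A.
Condition B:
MoO₄²⁻ is present, so ZorC is active.
Malonate is absent, so JovU is inactive.
Diaminopimelate is present, so IrpQ is inactive.
Required activator IrpQ is absent, so *velR* is not transcribed.
So VelR is not produced.
Maltulose is absent, so KepM is active.
With repressor KepM bound, *irpF* is not transcribed.
So IrpF is not produced.
With repressor ZorC bound, *fenX* is not transcribed.
→ *fenX* is OFF in B.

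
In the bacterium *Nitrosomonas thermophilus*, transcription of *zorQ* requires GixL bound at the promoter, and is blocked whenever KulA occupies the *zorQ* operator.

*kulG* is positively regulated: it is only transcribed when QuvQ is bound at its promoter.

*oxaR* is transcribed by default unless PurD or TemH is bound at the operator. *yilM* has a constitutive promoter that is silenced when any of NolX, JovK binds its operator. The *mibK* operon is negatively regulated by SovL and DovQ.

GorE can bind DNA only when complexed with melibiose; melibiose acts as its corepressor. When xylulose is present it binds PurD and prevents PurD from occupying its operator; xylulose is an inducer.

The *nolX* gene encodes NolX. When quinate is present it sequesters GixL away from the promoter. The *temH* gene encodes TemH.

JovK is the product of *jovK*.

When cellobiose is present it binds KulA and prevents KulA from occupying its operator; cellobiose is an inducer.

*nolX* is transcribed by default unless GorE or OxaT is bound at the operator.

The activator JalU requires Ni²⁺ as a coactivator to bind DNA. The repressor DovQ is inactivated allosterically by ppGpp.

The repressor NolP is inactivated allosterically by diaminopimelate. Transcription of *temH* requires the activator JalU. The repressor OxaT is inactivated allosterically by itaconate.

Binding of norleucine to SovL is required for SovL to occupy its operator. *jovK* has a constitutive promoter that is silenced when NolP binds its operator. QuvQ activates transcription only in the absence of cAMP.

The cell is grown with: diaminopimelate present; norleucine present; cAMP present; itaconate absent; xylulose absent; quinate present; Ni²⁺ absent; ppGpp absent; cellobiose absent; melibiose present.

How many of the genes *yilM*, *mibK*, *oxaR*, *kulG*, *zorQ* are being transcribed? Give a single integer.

0

Melibiose is present, so GorE is active.
Itaconate is absent, so OxaT is active.
With repressor GorE bound, *nolX* is not transcribed.
So NolX is not produced.
Diaminopimelate is present, so NolP is inactive.
With no repressor bound, *jovK* is transcribed.
So JovK is produced and active.
With repressor JovK bound, *yilM* is not transcribed.
→ *yilM* is OFF.
Norleucine is present, so SovL is active.
ppGpp is absent, so DovQ is active.
With repressor SovL bound, *mibK* is not transcribed.
→ *mibK* is OFF.
Xylulose is absent, so PurD is active.
Ni²⁺ is absent, so JalU is inactive.
Required activator JalU is absent, so *temH* is not transcribed.
So TemH is not produced.
With repressor PurD bound, *oxaR* is not transcribed.
→ *oxaR* is OFF.
cAMP is present, so QuvQ is inactive.
Required activator QuvQ is absent, so *kulG* is not transcribed.
→ *kulG* is OFF.
Cellobiose is absent, so KulA is active.
Quinate is present, so GixL is inactive.
With repressor KulA bound, *zorQ* is not transcribed.
→ *zorQ* is OFF.
0 of the 5 genes are transcribed.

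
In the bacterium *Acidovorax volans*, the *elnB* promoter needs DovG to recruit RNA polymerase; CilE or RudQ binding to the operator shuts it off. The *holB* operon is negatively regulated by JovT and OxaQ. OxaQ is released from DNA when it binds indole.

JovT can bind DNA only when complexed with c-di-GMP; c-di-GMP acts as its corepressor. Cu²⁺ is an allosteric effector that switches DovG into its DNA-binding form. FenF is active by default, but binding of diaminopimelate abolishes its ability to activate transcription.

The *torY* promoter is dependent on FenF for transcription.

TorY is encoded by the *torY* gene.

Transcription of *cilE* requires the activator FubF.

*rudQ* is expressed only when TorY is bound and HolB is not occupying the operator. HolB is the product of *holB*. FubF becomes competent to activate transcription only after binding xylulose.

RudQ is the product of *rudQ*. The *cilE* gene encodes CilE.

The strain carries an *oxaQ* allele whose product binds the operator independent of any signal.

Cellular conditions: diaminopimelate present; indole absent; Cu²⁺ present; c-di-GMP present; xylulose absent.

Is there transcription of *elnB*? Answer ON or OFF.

ON

Xylulose is absent, so FubF is inactive.
Required activator FubF is absent, so *cilE* is not transcribed.
So CilE is not produced.
c-di-GMP is present, so JovT is active.
OxaQ is constitutively active in this strain.
With repressor JovT bound, *holB* is not transcribed.
So HolB is not produced.
Diaminopimelate is present, so FenF is inactive.
Required activator FenF is absent, so *torY* is not transcribed.
So TorY is not produced.
Required activator TorY is absent, so *rudQ* is not transcribed.
So RudQ is not produced.
Cu²⁺ is present, so DovG is active.
No repressor is bound and DovG is active, so *elnB* is transcribed.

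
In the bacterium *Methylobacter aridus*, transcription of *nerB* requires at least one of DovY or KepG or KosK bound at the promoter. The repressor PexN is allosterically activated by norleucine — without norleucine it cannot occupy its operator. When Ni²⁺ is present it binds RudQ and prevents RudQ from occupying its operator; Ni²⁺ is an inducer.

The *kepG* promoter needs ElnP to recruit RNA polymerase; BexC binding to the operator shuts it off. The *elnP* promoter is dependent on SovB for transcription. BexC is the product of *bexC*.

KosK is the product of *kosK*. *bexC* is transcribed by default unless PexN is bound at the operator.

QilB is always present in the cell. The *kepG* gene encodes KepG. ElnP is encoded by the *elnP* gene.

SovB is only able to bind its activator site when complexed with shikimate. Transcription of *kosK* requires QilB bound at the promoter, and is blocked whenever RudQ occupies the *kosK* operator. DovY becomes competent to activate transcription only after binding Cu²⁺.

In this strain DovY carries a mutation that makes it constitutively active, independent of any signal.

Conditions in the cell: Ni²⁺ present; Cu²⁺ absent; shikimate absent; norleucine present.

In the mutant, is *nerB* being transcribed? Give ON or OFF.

ON

DovY is constitutively active in this strain.
Shikimate is absent, so SovB is inactive.
Required activator SovB is absent, so *elnP* is not transcribed.
So ElnP is not produced.
Norleucine is present, so PexN is active.
With repressor PexN bound, *bexC* is not transcribed.
So BexC is not produced.
Required activator ElnP is absent, so *kepG* is not transcribed.
So KepG is not produced.
QilB is produced constitutively and is active.
Ni²⁺ is present, so RudQ is inactive.
No repressor is bound and QilB is active, so *kosK* is transcribed.
So KosK is produced and active.
Activator DovY is present, so *nerB* is transcribed.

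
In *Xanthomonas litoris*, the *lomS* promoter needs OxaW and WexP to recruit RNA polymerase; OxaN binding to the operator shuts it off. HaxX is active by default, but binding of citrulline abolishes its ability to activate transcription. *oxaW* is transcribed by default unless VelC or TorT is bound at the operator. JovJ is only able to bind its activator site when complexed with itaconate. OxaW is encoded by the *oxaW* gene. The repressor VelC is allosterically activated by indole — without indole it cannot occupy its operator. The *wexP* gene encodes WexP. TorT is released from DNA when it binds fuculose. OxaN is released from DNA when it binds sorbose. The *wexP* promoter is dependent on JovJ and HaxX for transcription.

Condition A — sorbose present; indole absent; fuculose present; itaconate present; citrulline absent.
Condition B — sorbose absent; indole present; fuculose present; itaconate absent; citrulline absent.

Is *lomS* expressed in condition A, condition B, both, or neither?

Condition A:
Sorbose is present, so OxaN is inactive.
Indole is absent, so VelC is inactive.
Fuculose is present, so TorT is inactive.
With no repressor bound, *oxaW* is transcribed.
So OxaW is produced and active.
Itaconate is present, so JovJ is active.
Citrulline is absent, so HaxX is active.
No repressor is bound and JovJ and HaxX are active, so *wexP* is transcribed.
So WexP is produced and active.
No repressor is bound and OxaW and WexP are active, so *lomS* is transcribed.
→ *lomS* is ON in A.
Condition B:
Sorbose is absent, so OxaN is active.
Indole is present, so VelC is active.
Fuculose is present, so TorT is inactive.
With repressor VelC bound, *oxaW* is not transcribed.
So OxaW is not produced.
Itaconate is absent, so JovJ is inactive.
Citrulline is absent, so HaxX is active.
Required activator JovJ is absent, so *wexP* is not transcribed.
So WexP is not produced.
With repressor OxaN bound, *lomS* is not transcribed.
→ *lomS* is OFF in B.

A only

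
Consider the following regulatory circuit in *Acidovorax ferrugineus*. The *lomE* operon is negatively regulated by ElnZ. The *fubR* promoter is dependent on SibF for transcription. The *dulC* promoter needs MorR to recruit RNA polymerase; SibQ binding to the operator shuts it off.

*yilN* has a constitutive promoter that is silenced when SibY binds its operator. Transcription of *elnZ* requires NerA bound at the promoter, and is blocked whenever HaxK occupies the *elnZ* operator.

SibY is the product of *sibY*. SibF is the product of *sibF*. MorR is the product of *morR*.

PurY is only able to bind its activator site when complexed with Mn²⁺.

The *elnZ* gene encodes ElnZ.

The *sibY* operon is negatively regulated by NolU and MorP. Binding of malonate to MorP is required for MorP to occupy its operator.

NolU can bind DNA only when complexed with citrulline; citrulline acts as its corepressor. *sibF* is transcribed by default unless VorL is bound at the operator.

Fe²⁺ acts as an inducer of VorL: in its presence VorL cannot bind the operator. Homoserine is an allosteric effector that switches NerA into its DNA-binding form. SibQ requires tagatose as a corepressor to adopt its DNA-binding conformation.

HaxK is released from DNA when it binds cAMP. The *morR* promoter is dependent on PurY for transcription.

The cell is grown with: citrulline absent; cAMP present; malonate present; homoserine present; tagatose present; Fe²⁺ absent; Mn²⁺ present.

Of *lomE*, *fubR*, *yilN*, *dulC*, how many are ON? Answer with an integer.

Homoserine is present, so NerA is active.
cAMP is present, so HaxK is inactive.
No repressor is bound and NerA is active, so *elnZ* is transcribed.
So ElnZ is produced and active.
With repressor ElnZ bound, *lomE* is not transcribed.
→ *lomE* is OFF.
Fe²⁺ is absent, so VorL is active.
With repressor VorL bound, *sibF* is not transcribed.
So SibF is not produced.
Required activator SibF is absent, so *fubR* is not transcribed.
→ *fubR* is OFF.
Citrulline is absent, so NolU is inactive.
Malonate is present, so MorP is active.
With repressor MorP bound, *sibY* is not transcribed.
So SibY is not produced.
With no repressor bound, *yilN* is transcribed.
→ *yilN* is ON.
Mn²⁺ is present, so PurY is active.
No repressor is bound and PurY is active, so *morR* is transcribed.
So MorR is produced and active.
Tagatose is present, so SibQ is active.
With repressor SibQ bound, *dulC* is not transcribed.
→ *dulC* is OFF.
1 of the 4 genes is transcribed.

1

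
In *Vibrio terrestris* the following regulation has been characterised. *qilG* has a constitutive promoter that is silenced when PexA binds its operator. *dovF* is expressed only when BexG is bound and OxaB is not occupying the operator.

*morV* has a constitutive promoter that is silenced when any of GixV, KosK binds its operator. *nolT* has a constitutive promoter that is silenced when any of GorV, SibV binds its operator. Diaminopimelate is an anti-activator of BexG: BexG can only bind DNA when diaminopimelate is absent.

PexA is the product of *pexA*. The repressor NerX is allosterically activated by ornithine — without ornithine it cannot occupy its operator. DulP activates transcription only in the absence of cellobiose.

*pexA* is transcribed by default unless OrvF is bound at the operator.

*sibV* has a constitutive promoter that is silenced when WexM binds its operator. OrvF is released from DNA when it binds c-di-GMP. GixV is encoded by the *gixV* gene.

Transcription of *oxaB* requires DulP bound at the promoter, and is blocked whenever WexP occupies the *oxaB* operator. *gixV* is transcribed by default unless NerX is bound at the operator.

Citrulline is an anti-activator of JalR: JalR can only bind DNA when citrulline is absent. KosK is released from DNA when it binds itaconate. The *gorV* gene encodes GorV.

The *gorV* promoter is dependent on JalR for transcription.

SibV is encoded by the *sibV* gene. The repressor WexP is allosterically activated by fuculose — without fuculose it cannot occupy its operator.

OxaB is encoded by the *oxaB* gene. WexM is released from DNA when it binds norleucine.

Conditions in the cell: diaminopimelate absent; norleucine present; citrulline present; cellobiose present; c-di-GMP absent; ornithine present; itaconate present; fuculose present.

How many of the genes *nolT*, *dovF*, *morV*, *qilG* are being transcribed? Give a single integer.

3

Citrulline is present, so JalR is inactive.
Required activator JalR is absent, so *gorV* is not transcribed.
So GorV is not produced.
Norleucine is present, so WexM is inactive.
With no repressor bound, *sibV* is transcribed.
So SibV is produced and active.
With repressor SibV bound, *nolT* is not transcribed.
→ *nolT* is OFF.
Diaminopimelate is absent, so BexG is active.
Fuculose is present, so WexP is active.
Cellobiose is present, so DulP is inactive.
With repressor WexP bound, *oxaB* is not transcribed.
So OxaB is not produced.
No repressor is bound and BexG is active, so *dovF* is transcribed.
→ *dovF* is ON.
Ornithine is present, so NerX is active.
With repressor NerX bound, *gixV* is not transcribed.
So GixV is not produced.
Itaconate is present, so KosK is inactive.
With no repressor bound, *morV* is transcribed.
→ *morV* is ON.
c-di-GMP is absent, so OrvF is active.
With repressor OrvF bound, *pexA* is not transcribed.
So PexA is not produced.
With no repressor bound, *qilG* is transcribed.
→ *qilG* is ON.
3 of the 4 genes are transcribed.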